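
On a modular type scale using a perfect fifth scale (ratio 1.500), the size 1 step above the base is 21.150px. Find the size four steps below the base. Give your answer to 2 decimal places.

2.79px

The gap is -4 − (1) = -5 steps, so the factor is 1.500^-5.
21.150 ÷ 1.500⁵ = 21.150 ÷ 7.59375 ≈ 2.785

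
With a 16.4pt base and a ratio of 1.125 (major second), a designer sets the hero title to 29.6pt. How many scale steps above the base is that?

5

1.125ⁿ = 29.6 / 16.4 = 1.8049
n = ln(1.8049) / ln(1.125) = 0.5905 / 0.1178 ≈ 5.01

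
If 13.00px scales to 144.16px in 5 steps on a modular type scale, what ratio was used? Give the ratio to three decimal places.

1.618

The ratio satisfies 13.00 × r⁵ = 144.16, so r = (144.16 / 13.00)^(1/5).
r = 11.0892^(1/5) ≈ 1.6180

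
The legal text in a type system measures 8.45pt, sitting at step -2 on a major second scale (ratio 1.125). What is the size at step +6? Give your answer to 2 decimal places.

21.68pt

8.45 × 1.125⁸ = 8.45 × 2.56578 ≈ 21.681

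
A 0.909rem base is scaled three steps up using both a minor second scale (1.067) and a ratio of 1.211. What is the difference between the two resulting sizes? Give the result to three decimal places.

0.510rem

Minor second: 0.909 × 1.067³ = 1.10422rem
At 1.211: 0.909 × 1.211³ = 1.61434rem
Difference: 1.61434 − 1.10422 = 0.51012rem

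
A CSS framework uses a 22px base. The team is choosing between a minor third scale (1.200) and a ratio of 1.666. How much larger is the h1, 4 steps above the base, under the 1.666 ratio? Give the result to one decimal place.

Minor third: 22.0 × 1.200⁴ = 45.619px
At 1.666: 22.0 × 1.666⁴ = 169.482px
Difference: 169.482 − 45.619 = 123.863px

123.9px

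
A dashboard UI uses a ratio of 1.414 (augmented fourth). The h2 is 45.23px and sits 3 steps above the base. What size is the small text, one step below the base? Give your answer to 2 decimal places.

The gap is -1 − (3) = -4 steps, so the factor is 1.414^-4.
45.23 ÷ 1.414⁴ = 45.23 ÷ 3.99758 ≈ 11.314

11.31px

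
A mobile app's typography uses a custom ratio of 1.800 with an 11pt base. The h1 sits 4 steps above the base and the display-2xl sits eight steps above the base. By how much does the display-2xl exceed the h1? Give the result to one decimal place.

Step 4: 11.0 × 1.800⁴ = 115.474pt
Step 8: 11.0 × 1.800⁸ = 1212.196pt
Difference: 1212.196 − 115.474 = 1096.722pt

1096.7pt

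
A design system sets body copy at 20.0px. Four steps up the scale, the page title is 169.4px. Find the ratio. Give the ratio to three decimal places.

1.706

r⁴ = 169.4 / 20.0, so r = (169.4/20.0)^(1/4).
r = 8.4700^(1/4) ≈ 1.7060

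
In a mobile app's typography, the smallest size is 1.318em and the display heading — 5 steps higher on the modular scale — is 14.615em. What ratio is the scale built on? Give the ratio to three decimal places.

r⁵ = 14.615 / 1.318, so r = (14.615/1.318)^(1/5).
r = 11.0888^(1/5) ≈ 1.6180

1.618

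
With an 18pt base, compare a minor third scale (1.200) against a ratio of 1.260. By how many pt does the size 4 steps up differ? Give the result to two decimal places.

Minor third: 18.0 × 1.200⁴ = 37.3248pt
At 1.260: 18.0 × 1.260⁴ = 45.3685pt
Difference: 45.3685 − 37.3248 = 8.0437pt

8.04pt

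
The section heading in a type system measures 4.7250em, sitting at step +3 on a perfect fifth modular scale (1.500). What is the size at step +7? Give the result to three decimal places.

4.7250 × 1.500⁴ = 4.7250 × 5.06250 ≈ 23.920

23.920em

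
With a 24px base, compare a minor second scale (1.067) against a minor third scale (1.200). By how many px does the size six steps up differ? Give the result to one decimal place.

36.2px

Minor second: 24.0 × 1.067⁶ = 35.416px
Minor third: 24.0 × 1.200⁶ = 71.664px
Difference: 71.664 − 35.416 = 36.248px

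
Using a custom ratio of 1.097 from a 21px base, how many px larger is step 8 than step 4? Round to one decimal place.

Step 4: 21.0 × 1.097⁴ = 30.412px
Step 8: 21.0 × 1.097⁸ = 44.043px
Difference: 44.043 − 30.412 = 13.631px

13.6px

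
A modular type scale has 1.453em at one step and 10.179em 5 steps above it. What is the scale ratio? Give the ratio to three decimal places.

1.476

r⁵ = 10.179 / 1.453, so r = (10.179/1.453)^(1/5).
r = 7.0055^(1/5) ≈ 1.4760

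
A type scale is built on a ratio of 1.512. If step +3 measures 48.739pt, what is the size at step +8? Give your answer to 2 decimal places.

385.16pt

48.739 × 1.512⁵ = 48.739 × 7.90240 ≈ 385.155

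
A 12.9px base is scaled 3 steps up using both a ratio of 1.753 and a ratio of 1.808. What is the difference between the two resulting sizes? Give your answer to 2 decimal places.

6.75px

At 1.753: 12.9 × 1.753³ = 69.4921px
At 1.808: 12.9 × 1.808³ = 76.2404px
Difference: 76.2404 − 69.4921 = 6.7483px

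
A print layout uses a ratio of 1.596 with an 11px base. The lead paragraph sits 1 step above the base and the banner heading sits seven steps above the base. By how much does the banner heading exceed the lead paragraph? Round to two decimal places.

272.59px

Step 1: 11.0 × 1.596 = 17.5560px
Step 7: 11.0 × 1.596⁷ = 290.1502px
Difference: 290.1502 − 17.5560 = 272.5942px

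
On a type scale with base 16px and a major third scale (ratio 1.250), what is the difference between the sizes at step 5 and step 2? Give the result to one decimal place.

Step 2: 16.0 × 1.250² = 25.000px
Step 5: 16.0 × 1.250⁵ = 48.828px
Difference: 48.828 − 25.000 = 23.828px

23.8px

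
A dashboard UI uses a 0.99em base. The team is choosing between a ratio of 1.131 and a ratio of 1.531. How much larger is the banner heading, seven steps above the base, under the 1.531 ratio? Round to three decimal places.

17.176em

At 1.131: 0.99 × 1.131⁷ = 2.34355em
At 1.531: 0.99 × 1.531⁷ = 19.51918em
Difference: 19.51918 − 2.34355 = 17.17563em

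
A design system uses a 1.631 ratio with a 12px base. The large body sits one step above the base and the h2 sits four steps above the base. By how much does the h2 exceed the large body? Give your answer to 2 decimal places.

65.35px

Step 1: 12.0 × 1.631 = 19.5720px
Step 4: 12.0 × 1.631⁴ = 84.9175px
Difference: 84.9175 − 19.5720 = 65.3455px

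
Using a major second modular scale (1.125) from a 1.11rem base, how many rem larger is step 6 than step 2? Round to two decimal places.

0.85rem

Step 2: 1.11 × 1.125² = 1.4048rem
Step 6: 1.11 × 1.125⁶ = 2.2503rem
Difference: 2.2503 − 1.4048 = 0.8455rem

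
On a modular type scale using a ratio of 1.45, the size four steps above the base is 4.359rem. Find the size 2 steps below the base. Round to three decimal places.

0.469rem

The gap is -2 − (4) = -6 steps, so the factor is 1.45^-6.
4.359 ÷ 1.45⁶ = 4.359 ÷ 9.29411 ≈ 0.469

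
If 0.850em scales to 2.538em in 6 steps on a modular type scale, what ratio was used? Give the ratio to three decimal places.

r⁶ = 2.538 / 0.850, so r = (2.538/0.850)^(1/6).
r = 2.9859^(1/6) ≈ 1.2000

1.200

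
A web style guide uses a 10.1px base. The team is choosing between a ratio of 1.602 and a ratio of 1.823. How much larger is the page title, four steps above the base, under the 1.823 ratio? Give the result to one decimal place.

45.0px

At 1.602: 10.1 × 1.602⁴ = 66.523px
At 1.823: 10.1 × 1.823⁴ = 111.550px
Difference: 111.550 − 66.523 = 45.027px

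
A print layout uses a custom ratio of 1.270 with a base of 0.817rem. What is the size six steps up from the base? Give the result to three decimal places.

3.428rem

0.817 × 1.270⁶ = 0.817 × 4.19587 ≈ 3.428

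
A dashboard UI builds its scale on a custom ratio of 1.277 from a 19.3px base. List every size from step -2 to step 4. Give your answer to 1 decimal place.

11.8px, 15.1px, 19.3px, 24.6px, 31.5px, 40.2px, 51.3px

Step -2: 19.3 ÷ 1.277² = 11.8
Step -1: 19.3 ÷ 1.277 = 15.1
Step 0: 19.3px
Step 1: 19.3 × 1.277 = 24.6
Step 2: 19.3 × 1.277² = 31.5
Step 3: 19.3 × 1.277³ = 40.2
Step 4: 19.3 × 1.277⁴ = 51.3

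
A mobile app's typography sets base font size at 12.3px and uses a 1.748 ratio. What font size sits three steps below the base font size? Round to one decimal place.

12.3 ÷ 1.748³ = 12.3 ÷ 5.34102 ≈ 2.30

2.3px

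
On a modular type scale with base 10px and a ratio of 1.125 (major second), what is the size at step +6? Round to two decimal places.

20.27px

Every step multiplies by the scale ratio.
10.0 × 1.125⁶ = 10.0 × 2.02729 ≈ 20.27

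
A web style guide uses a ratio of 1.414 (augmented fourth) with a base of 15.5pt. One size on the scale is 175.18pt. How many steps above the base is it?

1.414ⁿ = 175.18 / 15.5 = 11.3019
n = ln(11.3019) / ln(1.414) = 2.4250 / 0.3464 ≈ 7.00

7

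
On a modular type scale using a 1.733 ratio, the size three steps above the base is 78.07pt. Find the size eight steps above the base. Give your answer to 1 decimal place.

1220.3pt

Moving from step +3 to step +8 is 5 steps up, so multiply by r⁵.
78.07 × 1.733⁵ = 78.07 × 15.63122 ≈ 1220.329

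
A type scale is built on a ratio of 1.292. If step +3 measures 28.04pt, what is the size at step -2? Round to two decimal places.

7.79pt

Moving from step +3 to step -2 is 5 steps down, so divide by r⁵.
28.04 ÷ 1.292⁵ = 28.04 ÷ 3.60008 ≈ 7.789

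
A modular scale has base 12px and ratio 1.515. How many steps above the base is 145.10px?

6

1.515ⁿ = 145.10 / 12 = 12.0917
n = ln(12.0917) / ln(1.515) = 2.4925 / 0.4154 ≈ 6.00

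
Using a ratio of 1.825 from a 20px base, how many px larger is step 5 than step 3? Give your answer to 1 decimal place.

283.3px

Step 3: 20.0 × 1.825³ = 121.568px
Step 5: 20.0 × 1.825⁵ = 404.897px
Difference: 404.897 − 121.568 = 283.329px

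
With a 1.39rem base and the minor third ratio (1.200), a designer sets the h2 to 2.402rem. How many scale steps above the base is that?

1.200ⁿ = 2.402 / 1.39 = 1.7281
n = ln(1.7281) / ln(1.200) = 0.5470 / 0.1823 ≈ 3.00

3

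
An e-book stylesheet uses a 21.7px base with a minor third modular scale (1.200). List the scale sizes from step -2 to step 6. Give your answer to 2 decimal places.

Step -2: 21.7 ÷ 1.200² = 15.07
Step -1: 21.7 ÷ 1.200 = 18.08
Step 0: 21.7px
Step 1: 21.7 × 1.200 = 26.04
Step 2: 21.7 × 1.200² = 31.25
Step 3: 21.7 × 1.200³ = 37.50
Step 4: 21.7 × 1.200⁴ = 45.00
Step 5: 21.7 × 1.200⁵ = 54.00
Step 6: 21.7 × 1.200⁶ = 64.80

15.07px, 18.08px, 21.70px, 26.04px, 31.25px, 37.50px, 45.00px, 54.00px, 64.80px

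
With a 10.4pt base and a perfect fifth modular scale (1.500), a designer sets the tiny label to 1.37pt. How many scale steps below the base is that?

1.500ⁿ = 10.4 / 1.37 = 7.5912
n = ln(7.5912) / ln(1.500) = 2.0270 / 0.4055 ≈ 5.00

5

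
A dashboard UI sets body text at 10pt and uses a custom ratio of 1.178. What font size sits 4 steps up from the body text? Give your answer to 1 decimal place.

19.3pt

A modular type scale is a geometric sequence: sizeₙ = base × rⁿ.
10.0 × 1.178⁴ = 10.0 × 1.92567 ≈ 19.26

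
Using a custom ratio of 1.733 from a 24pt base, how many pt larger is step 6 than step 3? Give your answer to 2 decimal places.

Step 3: 24.0 × 1.733³ = 124.9128pt
Step 6: 24.0 × 1.733⁶ = 650.1336pt
Difference: 650.1336 − 124.9128 = 525.2208pt

525.22pt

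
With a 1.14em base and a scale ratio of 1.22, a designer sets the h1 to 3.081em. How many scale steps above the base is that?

5

1.22ⁿ = 3.081 / 1.14 = 2.7026
n = ln(2.7026) / ln(1.22) = 0.9942 / 0.1989 ≈ 5.00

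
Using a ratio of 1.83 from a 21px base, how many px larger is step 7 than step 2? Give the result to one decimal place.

1373.0px

Step 2: 21.0 × 1.83² = 70.327px
Step 7: 21.0 × 1.83⁷ = 1443.368px
Difference: 1443.368 − 70.327 = 1373.041px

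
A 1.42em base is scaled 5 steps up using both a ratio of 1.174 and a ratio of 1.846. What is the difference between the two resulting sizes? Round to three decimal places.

27.273em

At 1.174: 1.42 × 1.174⁵ = 3.16686em
At 1.846: 1.42 × 1.846⁵ = 30.44015em
Difference: 30.44015 − 3.16686 = 27.27329em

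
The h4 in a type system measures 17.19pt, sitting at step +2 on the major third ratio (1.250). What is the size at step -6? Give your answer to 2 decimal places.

Moving from step +2 to step -6 is 8 steps down, so divide by r⁸.
17.19 ÷ 1.250⁸ = 17.19 ÷ 5.96046 ≈ 2.884

2.88pt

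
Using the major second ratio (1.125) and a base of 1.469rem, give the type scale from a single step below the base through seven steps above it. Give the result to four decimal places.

Step -1: 1.469 ÷ 1.125 = 1.3058
Step 0: 1.469rem
Step 1: 1.469 × 1.125 = 1.6526
Step 2: 1.469 × 1.125² = 1.8592
Step 3: 1.469 × 1.125³ = 2.0916
Step 4: 1.469 × 1.125⁴ = 2.3531
Step 5: 1.469 × 1.125⁵ = 2.6472
Step 6: 1.469 × 1.125⁶ = 2.9781
Step 7: 1.469 × 1.125⁷ = 3.3503

1.3058rem, 1.4690rem, 1.6526rem, 1.8592rem, 2.0916rem, 2.3531rem, 2.6472rem, 2.9781rem, 3.3503rem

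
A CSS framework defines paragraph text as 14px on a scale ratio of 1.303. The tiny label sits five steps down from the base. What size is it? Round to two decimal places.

Each step on a modular scale multiplies by the ratio, so the size n steps from the base is base × ratioⁿ.
14.0 ÷ 1.303⁵ = 14.0 ÷ 3.75597 ≈ 3.73

3.73px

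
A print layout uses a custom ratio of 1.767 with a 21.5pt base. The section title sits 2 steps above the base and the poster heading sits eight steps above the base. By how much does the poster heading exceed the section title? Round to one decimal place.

Step 2: 21.5 × 1.767² = 67.129pt
Step 8: 21.5 × 1.767⁸ = 2043.294pt
Difference: 2043.294 − 67.129 = 1976.165pt

1976.2pt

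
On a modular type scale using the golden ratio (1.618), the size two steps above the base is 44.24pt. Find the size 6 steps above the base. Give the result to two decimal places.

Moving from step +2 to step +6 is 4 steps up, so multiply by r⁴.
44.24 × 1.618⁴ = 44.24 × 6.85353 ≈ 303.200

303.20pt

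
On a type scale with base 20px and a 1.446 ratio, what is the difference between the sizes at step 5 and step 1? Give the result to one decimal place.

Step 1: 20.0 × 1.446 = 28.920px
Step 5: 20.0 × 1.446⁵ = 126.436px
Difference: 126.436 − 28.920 = 97.516px

97.5px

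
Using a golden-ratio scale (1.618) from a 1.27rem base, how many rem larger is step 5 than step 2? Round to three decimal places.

10.758rem

Step 2: 1.27 × 1.618² = 3.32476rem
Step 5: 1.27 × 1.618⁵ = 14.08304rem
Difference: 14.08304 − 3.32476 = 10.75828rem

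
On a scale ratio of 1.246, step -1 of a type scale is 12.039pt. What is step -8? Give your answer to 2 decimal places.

2.58pt

The gap is -8 − (-1) = -7 steps, so the factor is 1.246^-7.
12.039 ÷ 1.246⁷ = 12.039 ÷ 4.66258 ≈ 2.582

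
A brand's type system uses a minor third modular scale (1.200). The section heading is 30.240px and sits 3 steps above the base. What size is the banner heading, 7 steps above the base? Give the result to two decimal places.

The gap is 7 − (3) = 4 steps, so the factor is 1.200^4.
30.240 × 1.200⁴ = 30.240 × 2.07360 ≈ 62.706

62.71px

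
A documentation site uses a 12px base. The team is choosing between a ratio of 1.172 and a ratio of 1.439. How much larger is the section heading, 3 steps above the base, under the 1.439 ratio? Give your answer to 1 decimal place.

16.4px

At 1.172: 12.0 × 1.172³ = 19.318px
At 1.439: 12.0 × 1.439³ = 35.757px
Difference: 35.757 − 19.318 = 16.439px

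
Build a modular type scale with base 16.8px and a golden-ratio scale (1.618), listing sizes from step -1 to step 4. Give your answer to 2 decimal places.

Step -1: 16.8 ÷ 1.618 = 10.38
Step 0: 16.8px
Step 1: 16.8 × 1.618 = 27.18
Step 2: 16.8 × 1.618² = 43.98
Step 3: 16.8 × 1.618³ = 71.16
Step 4: 16.8 × 1.618⁴ = 115.14

10.38px, 16.80px, 27.18px, 43.98px, 71.16px, 115.14px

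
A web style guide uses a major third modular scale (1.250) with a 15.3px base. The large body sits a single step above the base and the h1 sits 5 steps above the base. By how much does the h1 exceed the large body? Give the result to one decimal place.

27.6px

Step 1: 15.3 × 1.250 = 19.125px
Step 5: 15.3 × 1.250⁵ = 46.692px
Difference: 46.692 − 19.125 = 27.567px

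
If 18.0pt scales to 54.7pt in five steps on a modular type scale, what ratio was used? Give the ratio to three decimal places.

The ratio satisfies 18.0 × r⁵ = 54.7, so r = (54.7 / 18.0)^(1/5).
r = 3.0389^(1/5) ≈ 1.2489

1.249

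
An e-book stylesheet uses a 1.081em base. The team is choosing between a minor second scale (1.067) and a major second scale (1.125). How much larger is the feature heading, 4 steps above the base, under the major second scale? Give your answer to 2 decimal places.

Minor second: 1.081 × 1.067⁴ = 1.4011em
Major second: 1.081 × 1.125⁴ = 1.7316em
Difference: 1.7316 − 1.4011 = 0.3305em

0.33em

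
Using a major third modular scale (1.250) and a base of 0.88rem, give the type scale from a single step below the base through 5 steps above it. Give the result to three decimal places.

Step -1: 0.88 ÷ 1.250 = 0.704
Step 0: 0.88rem
Step 1: 0.88 × 1.250 = 1.100
Step 2: 0.88 × 1.250² = 1.375
Step 3: 0.88 × 1.250³ = 1.719
Step 4: 0.88 × 1.250⁴ = 2.148
Step 5: 0.88 × 1.250⁵ = 2.686

0.704rem, 0.880rem, 1.100rem, 1.375rem, 1.719rem, 2.148rem, 2.686rem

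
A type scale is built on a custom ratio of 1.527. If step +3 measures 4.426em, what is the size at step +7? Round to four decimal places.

Moving from step +3 to step +7 is 4 steps up, so multiply by r⁴.
4.426 × 1.527⁴ = 4.426 × 5.43696 ≈ 24.0640

24.0640em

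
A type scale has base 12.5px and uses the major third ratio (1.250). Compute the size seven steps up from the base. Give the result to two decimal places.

12.5 × 1.250⁷ = 12.5 × 4.76837 ≈ 59.60

59.60px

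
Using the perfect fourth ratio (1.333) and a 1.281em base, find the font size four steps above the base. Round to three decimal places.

4.045em

1.281 × 1.333⁴ = 1.281 × 3.15733 ≈ 4.045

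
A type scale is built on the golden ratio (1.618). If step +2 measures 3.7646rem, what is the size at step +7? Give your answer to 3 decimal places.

The gap is 7 − (2) = 5 steps, so the factor is 1.618^5.
3.7646 × 1.618⁵ = 3.7646 × 11.08901 ≈ 41.746

41.746rem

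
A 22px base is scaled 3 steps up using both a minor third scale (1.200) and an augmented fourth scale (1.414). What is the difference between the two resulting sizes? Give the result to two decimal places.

Minor third: 22.0 × 1.200³ = 38.0160px
Augmented fourth: 22.0 × 1.414³ = 62.1972px
Difference: 62.1972 − 38.0160 = 24.1812px

24.18px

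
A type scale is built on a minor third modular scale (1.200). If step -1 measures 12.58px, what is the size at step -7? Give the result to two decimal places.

4.21px

12.58 ÷ 1.200⁶ = 12.58 ÷ 2.98598 ≈ 4.213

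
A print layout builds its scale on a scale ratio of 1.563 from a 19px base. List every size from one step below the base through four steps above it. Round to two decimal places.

12.16px, 19.00px, 29.70px, 46.42px, 72.55px, 113.39px

Step -1: 19.0 ÷ 1.563 = 12.16
Step 0: 19px
Step 1: 19.0 × 1.563 = 29.70
Step 2: 19.0 × 1.563² = 46.42
Step 3: 19.0 × 1.563³ = 72.55
Step 4: 19.0 × 1.563⁴ = 113.39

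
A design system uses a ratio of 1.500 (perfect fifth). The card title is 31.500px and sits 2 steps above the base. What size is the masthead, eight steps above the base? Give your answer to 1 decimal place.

31.500 × 1.500⁶ = 31.500 × 11.39062 ≈ 358.805

358.8px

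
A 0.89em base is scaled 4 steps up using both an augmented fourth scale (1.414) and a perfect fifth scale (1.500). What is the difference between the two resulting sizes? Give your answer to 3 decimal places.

0.948em

Augmented fourth: 0.89 × 1.414⁴ = 3.55785em
Perfect fifth: 0.89 × 1.500⁴ = 4.50563em
Difference: 4.50563 − 3.55785 = 0.94778em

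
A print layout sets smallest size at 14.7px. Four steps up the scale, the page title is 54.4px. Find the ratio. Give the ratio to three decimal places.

r⁴ = 54.4 / 14.7, so r = (54.4/14.7)^(1/4).
r = 3.7007^(1/4) ≈ 1.3870

1.387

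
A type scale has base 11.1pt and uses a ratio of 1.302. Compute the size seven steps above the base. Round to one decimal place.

Every step multiplies by the scale ratio.
11.1 × 1.302⁷ = 11.1 × 6.34274 ≈ 70.40

70.4pt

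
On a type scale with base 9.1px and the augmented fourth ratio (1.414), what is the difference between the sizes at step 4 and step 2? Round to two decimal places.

Step 2: 9.1 × 1.414² = 18.1945px
Step 4: 9.1 × 1.414⁴ = 36.3780px
Difference: 36.3780 − 18.1945 = 18.1835px

18.18px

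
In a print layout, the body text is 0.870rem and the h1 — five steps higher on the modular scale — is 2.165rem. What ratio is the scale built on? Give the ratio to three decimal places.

The ratio satisfies 0.870 × r⁵ = 2.165, so r = (2.165 / 0.870)^(1/5).
r = 2.4885^(1/5) ≈ 1.2000

1.200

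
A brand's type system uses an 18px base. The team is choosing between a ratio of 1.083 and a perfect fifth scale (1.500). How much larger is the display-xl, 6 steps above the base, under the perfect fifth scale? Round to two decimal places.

At 1.083: 18.0 × 1.083⁶ = 29.0431px
Perfect fifth: 18.0 × 1.500⁶ = 205.0312px
Difference: 205.0312 − 29.0431 = 175.9881px

175.99px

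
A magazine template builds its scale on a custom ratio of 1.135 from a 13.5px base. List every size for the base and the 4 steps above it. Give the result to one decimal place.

Step 0: 13.5px
Step 1: 13.5 × 1.135 = 15.3
Step 2: 13.5 × 1.135² = 17.4
Step 3: 13.5 × 1.135³ = 19.7
Step 4: 13.5 × 1.135⁴ = 22.4

13.5px, 15.3px, 17.4px, 19.7px, 22.4px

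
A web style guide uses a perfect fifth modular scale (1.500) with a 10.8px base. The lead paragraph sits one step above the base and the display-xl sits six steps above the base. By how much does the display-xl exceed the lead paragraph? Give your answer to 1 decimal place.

Step 1: 10.8 × 1.500 = 16.200px
Step 6: 10.8 × 1.500⁶ = 123.019px
Difference: 123.019 − 16.200 = 106.819px

106.8px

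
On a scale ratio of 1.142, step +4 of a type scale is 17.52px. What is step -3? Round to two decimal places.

6.92px

17.52 ÷ 1.142⁷ = 17.52 ÷ 2.53316 ≈ 6.916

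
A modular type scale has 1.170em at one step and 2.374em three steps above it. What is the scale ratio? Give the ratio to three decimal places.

The ratio satisfies 1.170 × r³ = 2.374, so r = (2.374 / 1.170)^(1/3).
r = 2.0291^(1/3) ≈ 1.2660

1.266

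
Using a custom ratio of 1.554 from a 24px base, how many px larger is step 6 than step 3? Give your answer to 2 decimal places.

Step 3: 24.0 × 1.554³ = 90.0667px
Step 6: 24.0 × 1.554⁶ = 338.0005px
Difference: 338.0005 − 90.0667 = 247.9338px

247.93px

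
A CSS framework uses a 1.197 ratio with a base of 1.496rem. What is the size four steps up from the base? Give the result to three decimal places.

3.071rem

1.496 × 1.197⁴ = 1.496 × 2.05294 ≈ 3.071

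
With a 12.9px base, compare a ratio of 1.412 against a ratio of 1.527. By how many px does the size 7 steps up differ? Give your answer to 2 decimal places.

At 1.412: 12.9 × 1.412⁷ = 144.3553px
At 1.527: 12.9 × 1.527⁷ = 249.7255px
Difference: 249.7255 − 144.3553 = 105.3702px

105.37px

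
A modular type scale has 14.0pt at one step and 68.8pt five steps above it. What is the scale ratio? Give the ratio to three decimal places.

The ratio satisfies 14.0 × r⁵ = 68.8, so r = (68.8 / 14.0)^(1/5).
r = 4.9143^(1/5) ≈ 1.3750

1.375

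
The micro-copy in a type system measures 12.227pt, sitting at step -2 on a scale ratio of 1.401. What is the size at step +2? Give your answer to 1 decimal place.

12.227 × 1.401⁴ = 12.227 × 3.85259 ≈ 47.106

47.1pt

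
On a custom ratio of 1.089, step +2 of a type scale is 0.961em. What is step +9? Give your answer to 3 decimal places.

The gap is 9 − (2) = 7 steps, so the factor is 1.089^7.
0.961 × 1.089⁷ = 0.961 × 1.81633 ≈ 1.745

1.745em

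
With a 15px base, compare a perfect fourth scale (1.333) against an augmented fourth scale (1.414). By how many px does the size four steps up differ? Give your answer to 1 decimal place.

Perfect fourth: 15.0 × 1.333⁴ = 47.360px
Augmented fourth: 15.0 × 1.414⁴ = 59.964px
Difference: 59.964 − 47.360 = 12.604px

12.6px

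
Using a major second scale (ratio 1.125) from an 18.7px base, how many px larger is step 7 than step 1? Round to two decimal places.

Step 1: 18.7 × 1.125 = 21.0375px
Step 7: 18.7 × 1.125⁷ = 42.6490px
Difference: 42.6490 − 21.0375 = 21.6115px

21.61px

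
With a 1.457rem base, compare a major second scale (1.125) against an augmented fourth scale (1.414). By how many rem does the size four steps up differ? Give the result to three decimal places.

Major second: 1.457 × 1.125⁴ = 2.33383rem
Augmented fourth: 1.457 × 1.414⁴ = 5.82448rem
Difference: 5.82448 − 2.33383 = 3.49065rem

3.491rem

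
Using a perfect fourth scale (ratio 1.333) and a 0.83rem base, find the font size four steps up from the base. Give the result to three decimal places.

Every step multiplies by the scale ratio.
0.83 × 1.333⁴ = 0.83 × 3.15733 ≈ 2.621

2.621rem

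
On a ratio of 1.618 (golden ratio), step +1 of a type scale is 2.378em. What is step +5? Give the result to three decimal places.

The gap is 5 − (1) = 4 steps, so the factor is 1.618^4.
2.378 × 1.618⁴ = 2.378 × 6.85353 ≈ 16.298

16.298em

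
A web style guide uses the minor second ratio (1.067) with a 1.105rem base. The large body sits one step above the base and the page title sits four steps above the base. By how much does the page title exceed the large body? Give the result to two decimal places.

0.25rem

Step 1: 1.105 × 1.067 = 1.1790rem
Step 4: 1.105 × 1.067⁴ = 1.4323rem
Difference: 1.4323 − 1.1790 = 0.2533rem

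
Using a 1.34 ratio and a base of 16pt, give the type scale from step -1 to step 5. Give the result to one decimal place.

Step -1: 16.0 ÷ 1.34 = 11.9
Step 0: 16pt
Step 1: 16.0 × 1.34 = 21.4
Step 2: 16.0 × 1.34² = 28.7
Step 3: 16.0 × 1.34³ = 38.5
Step 4: 16.0 × 1.34⁴ = 51.6
Step 5: 16.0 × 1.34⁵ = 69.1

11.9pt, 16.0pt, 21.4pt, 28.7pt, 38.5pt, 51.6pt, 69.1pt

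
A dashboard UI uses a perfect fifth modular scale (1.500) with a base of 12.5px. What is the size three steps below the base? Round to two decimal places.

Every step multiplies by the scale ratio.
12.5 ÷ 1.500³ = 12.5 ÷ 3.37500 ≈ 3.70

3.70px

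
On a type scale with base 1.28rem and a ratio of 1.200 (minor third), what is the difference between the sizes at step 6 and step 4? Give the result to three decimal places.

Step 4: 1.28 × 1.200⁴ = 2.65421rem
Step 6: 1.28 × 1.200⁶ = 3.82206rem
Difference: 3.82206 − 2.65421 = 1.16785rem

1.168rem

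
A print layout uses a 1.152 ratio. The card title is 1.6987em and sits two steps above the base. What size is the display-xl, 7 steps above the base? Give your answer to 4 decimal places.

1.6987 × 1.152⁵ = 1.6987 × 2.02891 ≈ 3.4465

3.4465em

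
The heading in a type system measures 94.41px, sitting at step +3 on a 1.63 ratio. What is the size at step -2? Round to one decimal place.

94.41 ÷ 1.63⁵ = 94.41 ÷ 11.50636 ≈ 8.205

8.2px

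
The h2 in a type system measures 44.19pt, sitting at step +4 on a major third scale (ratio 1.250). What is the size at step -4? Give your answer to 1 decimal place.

44.19 ÷ 1.250⁸ = 44.19 ÷ 5.96046 ≈ 7.414

7.4pt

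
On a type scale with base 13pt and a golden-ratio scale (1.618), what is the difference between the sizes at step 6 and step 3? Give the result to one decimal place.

Step 3: 13.0 × 1.618³ = 55.065pt
Step 6: 13.0 × 1.618⁶ = 233.246pt
Difference: 233.246 − 55.065 = 178.181pt

178.2pt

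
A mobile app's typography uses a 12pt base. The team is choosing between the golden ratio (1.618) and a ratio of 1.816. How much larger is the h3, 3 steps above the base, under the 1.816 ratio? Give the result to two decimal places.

21.04pt

Golden ratio: 12.0 × 1.618³ = 50.8296pt
At 1.816: 12.0 × 1.816³ = 71.8669pt
Difference: 71.8669 − 50.8296 = 21.0373pt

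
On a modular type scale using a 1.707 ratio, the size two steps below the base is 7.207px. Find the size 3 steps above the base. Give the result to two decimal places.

The gap is 3 − (-2) = 5 steps, so the factor is 1.707^5.
7.207 × 1.707⁵ = 7.207 × 14.49331 ≈ 104.453

104.45px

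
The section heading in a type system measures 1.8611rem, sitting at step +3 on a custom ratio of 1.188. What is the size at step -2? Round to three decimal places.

1.8611 ÷ 1.188⁵ = 1.8611 ÷ 2.36637 ≈ 0.786

0.786rem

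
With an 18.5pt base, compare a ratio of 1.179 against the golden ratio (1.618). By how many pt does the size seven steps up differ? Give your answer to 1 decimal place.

478.5pt

At 1.179: 18.5 × 1.179⁷ = 58.583pt
Golden ratio: 18.5 × 1.618⁷ = 537.058pt
Difference: 537.058 − 58.583 = 478.475pt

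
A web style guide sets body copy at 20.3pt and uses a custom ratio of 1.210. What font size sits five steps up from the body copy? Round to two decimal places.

52.65pt

20.3 × 1.210⁵ = 20.3 × 2.59374 ≈ 52.65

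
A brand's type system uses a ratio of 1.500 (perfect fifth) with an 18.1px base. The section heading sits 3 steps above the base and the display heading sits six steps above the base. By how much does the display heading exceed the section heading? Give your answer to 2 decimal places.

Step 3: 18.1 × 1.500³ = 61.0875px
Step 6: 18.1 × 1.500⁶ = 206.1703px
Difference: 206.1703 − 61.0875 = 145.0828px

145.08px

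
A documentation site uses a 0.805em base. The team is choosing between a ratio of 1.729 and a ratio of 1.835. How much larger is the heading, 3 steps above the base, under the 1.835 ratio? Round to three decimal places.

0.813em

At 1.729: 0.805 × 1.729³ = 4.16084em
At 1.835: 0.805 × 1.835³ = 4.97398em
Difference: 4.97398 − 4.16084 = 0.81314em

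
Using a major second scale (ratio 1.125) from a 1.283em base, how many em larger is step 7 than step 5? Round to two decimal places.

0.61em

Step 5: 1.283 × 1.125⁵ = 2.3120em
Step 7: 1.283 × 1.125⁷ = 2.9261em
Difference: 2.9261 − 2.3120 = 0.6141em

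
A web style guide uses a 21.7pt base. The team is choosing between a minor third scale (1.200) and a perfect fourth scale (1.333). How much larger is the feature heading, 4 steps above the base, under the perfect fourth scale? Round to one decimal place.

Minor third: 21.7 × 1.200⁴ = 44.997pt
Perfect fourth: 21.7 × 1.333⁴ = 68.514pt
Difference: 68.514 − 44.997 = 23.517pt

23.5pt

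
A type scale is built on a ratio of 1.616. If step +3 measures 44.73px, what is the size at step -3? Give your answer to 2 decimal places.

2.51px

Moving from step +3 to step -3 is 6 steps down, so divide by r⁶.
44.73 ÷ 1.616⁶ = 44.73 ÷ 17.80935 ≈ 2.512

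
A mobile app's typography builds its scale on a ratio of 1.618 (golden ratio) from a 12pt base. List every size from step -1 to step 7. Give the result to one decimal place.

Step -1: 12.0 ÷ 1.618 = 7.4
Step 0: 12pt
Step 1: 12.0 × 1.618 = 19.4
Step 2: 12.0 × 1.618² = 31.4
Step 3: 12.0 × 1.618³ = 50.8
Step 4: 12.0 × 1.618⁴ = 82.2
Step 5: 12.0 × 1.618⁵ = 133.1
Step 6: 12.0 × 1.618⁶ = 215.3
Step 7: 12.0 × 1.618⁷ = 348.4

7.4pt, 12.0pt, 19.4pt, 31.4pt, 50.8pt, 82.2pt, 133.1pt, 215.3pt, 348.4pt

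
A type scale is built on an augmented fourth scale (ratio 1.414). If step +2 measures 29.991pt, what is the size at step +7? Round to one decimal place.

29.991 × 1.414⁵ = 29.991 × 5.65258 ≈ 169.527

169.5pt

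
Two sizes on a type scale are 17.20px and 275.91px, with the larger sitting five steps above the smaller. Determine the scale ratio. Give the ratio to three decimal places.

The ratio satisfies 17.20 × r⁵ = 275.91, so r = (275.91 / 17.20)^(1/5).
r = 16.0413^(1/5) ≈ 1.7420

1.742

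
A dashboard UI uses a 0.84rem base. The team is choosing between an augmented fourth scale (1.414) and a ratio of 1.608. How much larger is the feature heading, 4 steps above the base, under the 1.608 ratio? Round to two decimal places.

2.26rem

Augmented fourth: 0.84 × 1.414⁴ = 3.3580rem
At 1.608: 0.84 × 1.608⁴ = 5.6160rem
Difference: 5.6160 − 3.3580 = 2.2580rem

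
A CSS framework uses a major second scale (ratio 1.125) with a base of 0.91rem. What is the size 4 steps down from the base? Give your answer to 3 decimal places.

0.91 ÷ 1.125⁴ = 0.91 ÷ 1.60181 ≈ 0.568

0.568rem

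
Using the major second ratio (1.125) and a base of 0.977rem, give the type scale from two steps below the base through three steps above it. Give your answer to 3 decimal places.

Step -2: 0.977 ÷ 1.125² = 0.772
Step -1: 0.977 ÷ 1.125 = 0.868
Step 0: 0.977rem
Step 1: 0.977 × 1.125 = 1.099
Step 2: 0.977 × 1.125² = 1.237
Step 3: 0.977 × 1.125³ = 1.391

0.772rem, 0.868rem, 0.977rem, 1.099rem, 1.237rem, 1.391rem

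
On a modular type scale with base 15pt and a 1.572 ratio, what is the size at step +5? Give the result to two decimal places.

Each step on a modular scale multiplies by the ratio, so the size n steps from the base is base × ratioⁿ.
15.0 × 1.572⁵ = 15.0 × 9.59981 ≈ 144.00

144.00pt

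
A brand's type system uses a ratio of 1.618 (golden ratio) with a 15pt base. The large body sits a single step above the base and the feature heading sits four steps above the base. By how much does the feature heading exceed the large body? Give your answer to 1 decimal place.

78.5pt

Step 1: 15.0 × 1.618 = 24.270pt
Step 4: 15.0 × 1.618⁴ = 102.803pt
Difference: 102.803 − 24.270 = 78.533pt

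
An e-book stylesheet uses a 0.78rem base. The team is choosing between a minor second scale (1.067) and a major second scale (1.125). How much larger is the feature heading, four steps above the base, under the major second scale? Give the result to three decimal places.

Minor second: 0.78 × 1.067⁴ = 1.01100rem
Major second: 0.78 × 1.125⁴ = 1.24941rem
Difference: 1.24941 − 1.01100 = 0.23841rem

0.238rem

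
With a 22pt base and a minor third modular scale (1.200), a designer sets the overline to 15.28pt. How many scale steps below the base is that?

2

1.200ⁿ = 22 / 15.28 = 1.4398
n = ln(1.4398) / ln(1.200) = 0.3645 / 0.1823 ≈ 2.00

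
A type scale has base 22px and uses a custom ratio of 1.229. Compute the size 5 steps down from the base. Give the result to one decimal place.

22.0 ÷ 1.229⁵ = 22.0 ÷ 2.80388 ≈ 7.85

7.8px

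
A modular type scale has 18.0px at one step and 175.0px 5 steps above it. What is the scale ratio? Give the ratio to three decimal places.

r⁵ = 175.0 / 18.0, so r = (175.0/18.0)^(1/5).
r = 9.7222^(1/5) ≈ 1.5760

1.576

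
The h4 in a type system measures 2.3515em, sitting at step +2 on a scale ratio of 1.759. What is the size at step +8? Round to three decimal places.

69.653em

The gap is 8 − (2) = 6 steps, so the factor is 1.759^6.
2.3515 × 1.759⁶ = 2.3515 × 29.62068 ≈ 69.653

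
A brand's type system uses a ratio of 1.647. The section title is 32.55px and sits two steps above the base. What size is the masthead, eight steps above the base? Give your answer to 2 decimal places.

649.70px

32.55 × 1.647⁶ = 32.55 × 19.96005 ≈ 649.700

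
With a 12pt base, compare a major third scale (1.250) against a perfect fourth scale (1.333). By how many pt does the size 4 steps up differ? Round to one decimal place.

Major third: 12.0 × 1.250⁴ = 29.297pt
Perfect fourth: 12.0 × 1.333⁴ = 37.888pt
Difference: 37.888 − 29.297 = 8.591pt

8.6pt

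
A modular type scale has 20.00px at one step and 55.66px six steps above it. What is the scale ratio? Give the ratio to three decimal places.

r⁶ = 55.66 / 20.00, so r = (55.66/20.00)^(1/6).
r = 2.7830^(1/6) ≈ 1.1860

1.186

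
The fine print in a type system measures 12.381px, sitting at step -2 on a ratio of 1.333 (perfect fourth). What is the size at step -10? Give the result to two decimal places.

1.24px

12.381 ÷ 1.333⁸ = 12.381 ÷ 9.96876 ≈ 1.242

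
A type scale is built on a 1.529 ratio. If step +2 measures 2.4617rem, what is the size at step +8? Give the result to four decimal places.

The gap is 8 − (2) = 6 steps, so the factor is 1.529^6.
2.4617 × 1.529⁶ = 2.4617 × 12.77747 ≈ 31.4543

31.4543rem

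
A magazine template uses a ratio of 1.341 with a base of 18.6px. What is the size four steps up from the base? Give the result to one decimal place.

60.1px

Every step multiplies by the scale ratio.
18.6 × 1.341⁴ = 18.6 × 3.23381 ≈ 60.15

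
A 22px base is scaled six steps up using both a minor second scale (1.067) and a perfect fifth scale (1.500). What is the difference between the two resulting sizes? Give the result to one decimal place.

Minor second: 22.0 × 1.067⁶ = 32.465px
Perfect fifth: 22.0 × 1.500⁶ = 250.594px
Difference: 250.594 − 32.465 = 218.129px

218.1px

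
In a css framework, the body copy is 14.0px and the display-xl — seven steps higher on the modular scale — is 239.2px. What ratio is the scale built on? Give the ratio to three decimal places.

The ratio satisfies 14.0 × r⁷ = 239.2, so r = (239.2 / 14.0)^(1/7).
r = 17.0857^(1/7) ≈ 1.5000

1.500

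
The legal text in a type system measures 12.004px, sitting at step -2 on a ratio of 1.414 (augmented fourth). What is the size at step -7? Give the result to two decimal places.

2.12px

12.004 ÷ 1.414⁵ = 12.004 ÷ 5.65258 ≈ 2.124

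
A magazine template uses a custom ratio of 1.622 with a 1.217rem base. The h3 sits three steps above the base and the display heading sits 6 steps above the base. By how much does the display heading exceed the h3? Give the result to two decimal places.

16.97rem

Step 3: 1.217 × 1.622³ = 5.1933rem
Step 6: 1.217 × 1.622⁶ = 22.1613rem
Difference: 22.1613 − 5.1933 = 16.9680rem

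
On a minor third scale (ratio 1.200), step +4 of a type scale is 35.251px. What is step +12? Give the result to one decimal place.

The gap is 12 − (4) = 8 steps, so the factor is 1.200^8.
35.251 × 1.200⁸ = 35.251 × 4.29982 ≈ 151.573

151.6px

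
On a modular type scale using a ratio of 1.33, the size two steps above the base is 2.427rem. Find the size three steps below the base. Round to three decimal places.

2.427 ÷ 1.33⁵ = 2.427 ÷ 4.16158 ≈ 0.583

0.583rem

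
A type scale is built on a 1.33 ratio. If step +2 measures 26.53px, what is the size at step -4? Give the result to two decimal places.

The gap is -4 − (2) = -6 steps, so the factor is 1.33^-6.
26.53 ÷ 1.33⁶ = 26.53 ÷ 5.53490 ≈ 4.793

4.79px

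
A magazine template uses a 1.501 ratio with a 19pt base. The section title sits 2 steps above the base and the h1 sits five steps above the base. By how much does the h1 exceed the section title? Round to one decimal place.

102.0pt

Step 2: 19.0 × 1.501² = 42.807pt
Step 5: 19.0 × 1.501⁵ = 144.763pt
Difference: 144.763 − 42.807 = 101.956pt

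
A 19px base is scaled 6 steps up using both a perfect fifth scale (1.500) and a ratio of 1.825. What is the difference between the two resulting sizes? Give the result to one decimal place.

485.6px

Perfect fifth: 19.0 × 1.500⁶ = 216.422px
At 1.825: 19.0 × 1.825⁶ = 701.990px
Difference: 701.990 − 216.422 = 485.568px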